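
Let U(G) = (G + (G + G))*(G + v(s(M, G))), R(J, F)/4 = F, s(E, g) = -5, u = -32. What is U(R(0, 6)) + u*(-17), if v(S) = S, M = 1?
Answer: 1912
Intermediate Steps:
R(J, F) = 4*F
U(G) = 3*G*(-5 + G) (U(G) = (G + (G + G))*(G - 5) = (G + 2*G)*(-5 + G) = (3*G)*(-5 + G) = 3*G*(-5 + G))
U(R(0, 6)) + u*(-17) = 3*(4*6)*(-5 + 4*6) - 32*(-17) = 3*24*(-5 + 24) + 544 = 3*24*19 + 544 = 1368 + 544 = 1912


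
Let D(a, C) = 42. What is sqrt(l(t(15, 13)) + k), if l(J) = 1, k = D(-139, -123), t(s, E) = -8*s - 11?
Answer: sqrt(43) ≈ 6.5574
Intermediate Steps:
t(s, E) = -11 - 8*s
k = 42
sqrt(l(t(15, 13)) + k) = sqrt(1 + 42) = sqrt(43)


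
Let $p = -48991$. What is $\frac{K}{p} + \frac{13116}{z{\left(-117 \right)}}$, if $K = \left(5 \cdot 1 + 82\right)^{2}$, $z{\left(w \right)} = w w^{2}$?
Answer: $- \frac{4255058251}{26154874161} \approx -0.16269$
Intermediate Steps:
$z{\left(w \right)} = w^{3}$
$K = 7569$ ($K = \left(5 + 82\right)^{2} = 87^{2} = 7569$)
$\frac{K}{p} + \frac{13116}{z{\left(-117 \right)}} = \frac{7569}{-48991} + \frac{13116}{\left(-117\right)^{3}} = 7569 \left(- \frac{1}{48991}\right) + \frac{13116}{-1601613} = - \frac{7569}{48991} + 13116 \left(- \frac{1}{1601613}\right) = - \frac{7569}{48991} - \frac{4372}{533871} = - \frac{4255058251}{26154874161}$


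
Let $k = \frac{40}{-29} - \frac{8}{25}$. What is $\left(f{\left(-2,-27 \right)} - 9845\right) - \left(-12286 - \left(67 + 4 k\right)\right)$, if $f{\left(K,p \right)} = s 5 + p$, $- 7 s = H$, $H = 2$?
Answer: $\frac{12549329}{5075} \approx 2472.8$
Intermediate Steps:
$k = - \frac{1232}{725}$ ($k = 40 \left(- \frac{1}{29}\right) - \frac{8}{25} = - \frac{40}{29} - \frac{8}{25} = - \frac{1232}{725} \approx -1.6993$)
$s = - \frac{2}{7}$ ($s = \left(- \frac{1}{7}\right) 2 = - \frac{2}{7} \approx -0.28571$)
$f{\left(K,p \right)} = - \frac{10}{7} + p$ ($f{\left(K,p \right)} = \left(- \frac{2}{7}\right) 5 + p = - \frac{10}{7} + p$)
$\left(f{\left(-2,-27 \right)} - 9845\right) - \left(-12286 - \left(67 + 4 k\right)\right) = \left(\left(- \frac{10}{7} - 27\right) - 9845\right) - \left(-12286 - \frac{43647}{725}\right) = \left(- \frac{199}{7} - 9845\right) - \left(-12286 + \left(-67 + \frac{4928}{725}\right)\right) = - \frac{69114}{7} - \left(-12286 - \frac{43647}{725}\right) = - \frac{69114}{7} - - \frac{8950997}{725} = - \frac{69114}{7} + \frac{8950997}{725} = \frac{12549329}{5075}$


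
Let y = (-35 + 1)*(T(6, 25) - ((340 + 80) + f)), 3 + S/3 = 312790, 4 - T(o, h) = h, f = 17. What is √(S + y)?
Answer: √953933 ≈ 976.70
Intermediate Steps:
T(o, h) = 4 - h
S = 938361 (S = -9 + 3*312790 = -9 + 938370 = 938361)
y = 15572 (y = (-35 + 1)*((4 - 1*25) - ((340 + 80) + 17)) = -34*((4 - 25) - (420 + 17)) = -34*(-21 - 1*437) = -34*(-21 - 437) = -34*(-458) = 15572)
√(S + y) = √(938361 + 15572) = √953933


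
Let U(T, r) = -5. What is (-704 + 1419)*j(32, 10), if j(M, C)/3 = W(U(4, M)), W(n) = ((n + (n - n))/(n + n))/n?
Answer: -429/2 ≈ -214.50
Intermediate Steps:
W(n) = 1/(2*n) (W(n) = ((n + 0)/((2*n)))/n = (n*(1/(2*n)))/n = 1/(2*n))
j(M, C) = -3/10 (j(M, C) = 3*((1/2)/(-5)) = 3*((1/2)*(-1/5)) = 3*(-1/10) = -3/10)
(-704 + 1419)*j(32, 10) = (-704 + 1419)*(-3/10) = 715*(-3/10) = -429/2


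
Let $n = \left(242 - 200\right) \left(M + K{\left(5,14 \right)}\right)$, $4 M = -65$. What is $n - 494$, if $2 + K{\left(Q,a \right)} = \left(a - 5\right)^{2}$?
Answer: $\frac{4283}{2} \approx 2141.5$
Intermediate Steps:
$K{\left(Q,a \right)} = -2 + \left(-5 + a\right)^{2}$ ($K{\left(Q,a \right)} = -2 + \left(a - 5\right)^{2} = -2 + \left(-5 + a\right)^{2}$)
$M = - \frac{65}{4}$ ($M = \frac{1}{4} \left(-65\right) = - \frac{65}{4} \approx -16.25$)
$n = \frac{5271}{2}$ ($n = \left(242 - 200\right) \left(- \frac{65}{4} - \left(2 - \left(-5 + 14\right)^{2}\right)\right) = 42 \left(- \frac{65}{4} - \left(2 - 9^{2}\right)\right) = 42 \left(- \frac{65}{4} + \left(-2 + 81\right)\right) = 42 \left(- \frac{65}{4} + 79\right) = 42 \cdot \frac{251}{4} = \frac{5271}{2} \approx 2635.5$)
$n - 494 = \frac{5271}{2} - 494 = \frac{4283}{2}$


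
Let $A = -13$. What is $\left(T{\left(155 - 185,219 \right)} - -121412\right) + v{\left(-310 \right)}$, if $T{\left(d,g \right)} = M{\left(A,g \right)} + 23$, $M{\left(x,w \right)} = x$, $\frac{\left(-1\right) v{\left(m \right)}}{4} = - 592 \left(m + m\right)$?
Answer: $-1346738$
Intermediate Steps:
$v{\left(m \right)} = 4736 m$ ($v{\left(m \right)} = - 4 \left(- 592 \left(m + m\right)\right) = - 4 \left(- 592 \cdot 2 m\right) = - 4 \left(- 1184 m\right) = 4736 m$)
$T{\left(d,g \right)} = 10$ ($T{\left(d,g \right)} = -13 + 23 = 10$)
$\left(T{\left(155 - 185,219 \right)} - -121412\right) + v{\left(-310 \right)} = \left(10 - -121412\right) + 4736 \left(-310\right) = \left(10 + 121412\right) - 1468160 = 121422 - 1468160 = -1346738$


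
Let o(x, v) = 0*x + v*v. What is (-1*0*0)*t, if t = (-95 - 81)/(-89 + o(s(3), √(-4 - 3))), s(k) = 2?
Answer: 0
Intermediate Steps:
o(x, v) = v² (o(x, v) = 0 + v² = v²)
t = 11/6 (t = (-95 - 81)/(-89 + (√(-4 - 3))²) = -176/(-89 + (√(-7))²) = -176/(-89 + (I*√7)²) = -176/(-89 - 7) = -176/(-96) = -176*(-1/96) = 11/6 ≈ 1.8333)
(-1*0*0)*t = (-1*0*0)*(11/6) = (0*0)*(11/6) = 0*(11/6) = 0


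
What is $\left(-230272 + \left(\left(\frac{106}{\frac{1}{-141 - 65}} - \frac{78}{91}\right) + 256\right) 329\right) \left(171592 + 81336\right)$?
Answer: $-1854056835072$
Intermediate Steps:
$\left(-230272 + \left(\left(\frac{106}{\frac{1}{-141 - 65}} - \frac{78}{91}\right) + 256\right) 329\right) \left(171592 + 81336\right) = \left(-230272 + \left(\left(\frac{106}{\frac{1}{-206}} - \frac{6}{7}\right) + 256\right) 329\right) 252928 = \left(-230272 + \left(\left(\frac{106}{- \frac{1}{206}} - \frac{6}{7}\right) + 256\right) 329\right) 252928 = \left(-230272 + \left(\left(106 \left(-206\right) - \frac{6}{7}\right) + 256\right) 329\right) 252928 = \left(-230272 + \left(\left(-21836 - \frac{6}{7}\right) + 256\right) 329\right) 252928 = \left(-230272 + \left(- \frac{152858}{7} + 256\right) 329\right) 252928 = \left(-230272 - 7100102\right) 252928 = \left(-7330374\right) 252928 = -1854056835072$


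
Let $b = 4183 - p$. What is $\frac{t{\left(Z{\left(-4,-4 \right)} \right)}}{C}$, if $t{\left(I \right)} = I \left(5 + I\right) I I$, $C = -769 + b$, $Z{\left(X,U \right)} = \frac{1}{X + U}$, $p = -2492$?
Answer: $- \frac{39}{24190976} \approx -1.6122 \cdot 10^{-6}$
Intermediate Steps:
$Z{\left(X,U \right)} = \frac{1}{U + X}$
$b = 6675$ ($b = 4183 - -2492 = 4183 + 2492 = 6675$)
$C = 5906$ ($C = -769 + 6675 = 5906$)
$t{\left(I \right)} = I^{3} \left(5 + I\right)$ ($t{\left(I \right)} = I^{2} \left(5 + I\right) I = I^{3} \left(5 + I\right)$)
$\frac{t{\left(Z{\left(-4,-4 \right)} \right)}}{C} = \frac{\left(\frac{1}{-4 - 4}\right)^{3} \left(5 + \frac{1}{-4 - 4}\right)}{5906} = \left(\frac{1}{-8}\right)^{3} \left(5 + \frac{1}{-8}\right) \frac{1}{5906} = \left(- \frac{1}{8}\right)^{3} \left(5 - \frac{1}{8}\right) \frac{1}{5906} = \left(- \frac{1}{512}\right) \frac{39}{8} \cdot \frac{1}{5906} = \left(- \frac{39}{4096}\right) \frac{1}{5906} = - \frac{39}{24190976}$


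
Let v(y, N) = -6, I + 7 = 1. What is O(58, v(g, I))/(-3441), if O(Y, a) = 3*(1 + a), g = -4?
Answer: 5/1147 ≈ 0.0043592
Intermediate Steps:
I = -6 (I = -7 + 1 = -6)
O(Y, a) = 3 + 3*a
O(58, v(g, I))/(-3441) = (3 + 3*(-6))/(-3441) = (3 - 18)*(-1/3441) = -15*(-1/3441) = 5/1147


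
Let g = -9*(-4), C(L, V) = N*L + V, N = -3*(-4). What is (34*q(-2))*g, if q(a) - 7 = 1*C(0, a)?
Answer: 6120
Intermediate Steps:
N = 12
C(L, V) = V + 12*L (C(L, V) = 12*L + V = V + 12*L)
g = 36
q(a) = 7 + a (q(a) = 7 + 1*(a + 12*0) = 7 + 1*(a + 0) = 7 + 1*a = 7 + a)
(34*q(-2))*g = (34*(7 - 2))*36 = (34*5)*36 = 170*36 = 6120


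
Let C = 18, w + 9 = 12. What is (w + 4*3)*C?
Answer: 270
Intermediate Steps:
w = 3 (w = -9 + 12 = 3)
(w + 4*3)*C = (3 + 4*3)*18 = (3 + 12)*18 = 15*18 = 270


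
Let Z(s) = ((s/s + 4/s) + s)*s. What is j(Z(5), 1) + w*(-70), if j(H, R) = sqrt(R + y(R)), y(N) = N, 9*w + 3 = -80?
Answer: 5810/9 + sqrt(2) ≈ 646.97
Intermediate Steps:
w = -83/9 (w = -1/3 + (1/9)*(-80) = -1/3 - 80/9 = -83/9 ≈ -9.2222)
Z(s) = s*(1 + s + 4/s) (Z(s) = ((1 + 4/s) + s)*s = (1 + s + 4/s)*s = s*(1 + s + 4/s))
j(H, R) = sqrt(2)*sqrt(R) (j(H, R) = sqrt(R + R) = sqrt(2*R) = sqrt(2)*sqrt(R))
j(Z(5), 1) + w*(-70) = sqrt(2)*sqrt(1) - 83/9*(-70) = sqrt(2)*1 + 5810/9 = sqrt(2) + 5810/9 = 5810/9 + sqrt(2)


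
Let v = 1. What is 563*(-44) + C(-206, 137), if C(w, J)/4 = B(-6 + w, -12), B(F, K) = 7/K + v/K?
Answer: -74324/3 ≈ -24775.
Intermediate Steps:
B(F, K) = 8/K (B(F, K) = 7/K + 1/K = 8/K)
C(w, J) = -8/3 (C(w, J) = 4*(8/(-12)) = 4*(8*(-1/12)) = 4*(-⅔) = -8/3)
563*(-44) + C(-206, 137) = 563*(-44) - 8/3 = -24772 - 8/3 = -74324/3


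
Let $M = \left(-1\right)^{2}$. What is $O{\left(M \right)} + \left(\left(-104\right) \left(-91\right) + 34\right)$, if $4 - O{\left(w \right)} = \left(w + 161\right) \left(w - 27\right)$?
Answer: $13714$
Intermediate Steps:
$M = 1$
$O{\left(w \right)} = 4 - \left(-27 + w\right) \left(161 + w\right)$ ($O{\left(w \right)} = 4 - \left(w + 161\right) \left(w - 27\right) = 4 - \left(161 + w\right) \left(-27 + w\right) = 4 - \left(-27 + w\right) \left(161 + w\right)$)
$O{\left(M \right)} + \left(\left(-104\right) \left(-91\right) + 34\right) = \left(4351 - 1^{2} - 134\right) + \left(\left(-104\right) \left(-91\right) + 34\right) = \left(4351 - 1 - 134\right) + \left(9464 + 34\right) = \left(4351 - 1 - 134\right) + 9498 = 4216 + 9498 = 13714$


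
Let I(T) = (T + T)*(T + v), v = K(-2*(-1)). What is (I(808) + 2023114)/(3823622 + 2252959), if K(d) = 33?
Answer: 1127390/2025527 ≈ 0.55659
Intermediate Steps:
v = 33
I(T) = 2*T*(33 + T) (I(T) = (T + T)*(T + 33) = (2*T)*(33 + T) = 2*T*(33 + T))
(I(808) + 2023114)/(3823622 + 2252959) = (2*808*(33 + 808) + 2023114)/(3823622 + 2252959) = (2*808*841 + 2023114)/6076581 = (1359056 + 2023114)*(1/6076581) = 3382170*(1/6076581) = 1127390/2025527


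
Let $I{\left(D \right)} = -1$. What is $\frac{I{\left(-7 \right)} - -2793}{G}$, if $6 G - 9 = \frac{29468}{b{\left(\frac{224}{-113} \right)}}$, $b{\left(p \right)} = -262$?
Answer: $- \frac{2194512}{13555} \approx -161.9$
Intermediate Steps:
$G = - \frac{13555}{786}$ ($G = \frac{3}{2} + \frac{29468 \frac{1}{-262}}{6} = \frac{3}{2} + \frac{29468 \left(- \frac{1}{262}\right)}{6} = \frac{3}{2} + \frac{1}{6} \left(- \frac{14734}{131}\right) = \frac{3}{2} - \frac{7367}{393} = - \frac{13555}{786} \approx -17.246$)
$\frac{I{\left(-7 \right)} - -2793}{G} = \frac{-1 - -2793}{- \frac{13555}{786}} = \left(-1 + 2793\right) \left(- \frac{786}{13555}\right) = 2792 \left(- \frac{786}{13555}\right) = - \frac{2194512}{13555}$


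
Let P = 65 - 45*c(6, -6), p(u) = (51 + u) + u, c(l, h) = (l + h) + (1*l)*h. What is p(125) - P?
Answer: -1384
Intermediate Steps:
c(l, h) = h + l + h*l (c(l, h) = (h + l) + l*h = (h + l) + h*l = h + l + h*l)
p(u) = 51 + 2*u
P = 1685 (P = 65 - 45*(-6 + 6 - 6*6) = 65 - 45*(-6 + 6 - 36) = 65 - 45*(-36) = 65 + 1620 = 1685)
p(125) - P = (51 + 2*125) - 1*1685 = (51 + 250) - 1685 = 301 - 1685 = -1384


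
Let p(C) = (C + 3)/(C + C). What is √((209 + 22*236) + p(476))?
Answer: 3*√135983442/476 ≈ 73.495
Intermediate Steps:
p(C) = (3 + C)/(2*C) (p(C) = (3 + C)/((2*C)) = (3 + C)*(1/(2*C)) = (3 + C)/(2*C))
√((209 + 22*236) + p(476)) = √((209 + 22*236) + (½)*(3 + 476)/476) = √((209 + 5192) + (½)*(1/476)*479) = √(5401 + 479/952) = √(5142231/952) = 3*√135983442/476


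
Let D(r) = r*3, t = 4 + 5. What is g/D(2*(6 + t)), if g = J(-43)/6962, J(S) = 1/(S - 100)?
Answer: -1/89600940 ≈ -1.1161e-8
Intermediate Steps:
t = 9
J(S) = 1/(-100 + S)
g = -1/995566 (g = 1/(-100 - 43*6962) = (1/6962)/(-143) = -1/143*1/6962 = -1/995566 ≈ -1.0045e-6)
D(r) = 3*r
g/D(2*(6 + t)) = -1/(6*(6 + 9))/995566 = -1/(995566*(3*(2*15))) = -1/(995566*(3*30)) = -1/995566/90 = -1/995566*1/90 = -1/89600940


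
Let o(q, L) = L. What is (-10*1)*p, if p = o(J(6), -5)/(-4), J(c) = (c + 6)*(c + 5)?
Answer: -25/2 ≈ -12.500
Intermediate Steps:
J(c) = (5 + c)*(6 + c) (J(c) = (6 + c)*(5 + c) = (5 + c)*(6 + c))
p = 5/4 (p = -5/(-4) = -5*(-1/4) = 5/4 ≈ 1.2500)
(-10*1)*p = -10*1*(5/4) = -10*5/4 = -25/2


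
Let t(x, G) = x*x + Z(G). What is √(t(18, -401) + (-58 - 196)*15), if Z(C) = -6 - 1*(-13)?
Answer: 7*I*√71 ≈ 58.983*I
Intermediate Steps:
Z(C) = 7 (Z(C) = -6 + 13 = 7)
t(x, G) = 7 + x² (t(x, G) = x*x + 7 = x² + 7 = 7 + x²)
√(t(18, -401) + (-58 - 196)*15) = √((7 + 18²) + (-58 - 196)*15) = √((7 + 324) - 254*15) = √(331 - 3810) = √(-3479) = 7*I*√71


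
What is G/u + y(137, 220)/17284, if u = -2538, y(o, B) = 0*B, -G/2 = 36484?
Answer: 36484/1269 ≈ 28.750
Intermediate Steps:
G = -72968 (G = -2*36484 = -72968)
y(o, B) = 0
G/u + y(137, 220)/17284 = -72968/(-2538) + 0/17284 = -72968*(-1/2538) + 0*(1/17284) = 36484/1269 + 0 = 36484/1269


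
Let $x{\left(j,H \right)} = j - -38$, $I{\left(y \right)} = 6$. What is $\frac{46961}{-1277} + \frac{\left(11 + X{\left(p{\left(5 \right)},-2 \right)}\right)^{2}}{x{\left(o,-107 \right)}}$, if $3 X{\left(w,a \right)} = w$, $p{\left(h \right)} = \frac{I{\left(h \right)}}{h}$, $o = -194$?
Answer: $- \frac{62432291}{1660100} \approx -37.608$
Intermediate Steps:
$p{\left(h \right)} = \frac{6}{h}$
$x{\left(j,H \right)} = 38 + j$ ($x{\left(j,H \right)} = j + 38 = 38 + j$)
$X{\left(w,a \right)} = \frac{w}{3}$
$\frac{46961}{-1277} + \frac{\left(11 + X{\left(p{\left(5 \right)},-2 \right)}\right)^{2}}{x{\left(o,-107 \right)}} = \frac{46961}{-1277} + \frac{\left(11 + \frac{6 \cdot \frac{1}{5}}{3}\right)^{2}}{38 - 194} = 46961 \left(- \frac{1}{1277}\right) + \frac{\left(11 + \frac{6 \cdot \frac{1}{5}}{3}\right)^{2}}{-156} = - \frac{46961}{1277} + \left(11 + \frac{1}{3} \cdot \frac{6}{5}\right)^{2} \left(- \frac{1}{156}\right) = - \frac{46961}{1277} + \left(11 + \frac{2}{5}\right)^{2} \left(- \frac{1}{156}\right) = - \frac{46961}{1277} + \left(\frac{57}{5}\right)^{2} \left(- \frac{1}{156}\right) = - \frac{46961}{1277} + \frac{3249}{25} \left(- \frac{1}{156}\right) = - \frac{46961}{1277} - \frac{1083}{1300} = - \frac{62432291}{1660100}$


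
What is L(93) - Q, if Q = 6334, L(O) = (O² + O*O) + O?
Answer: 11057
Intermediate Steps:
L(O) = O + 2*O² (L(O) = (O² + O²) + O = 2*O² + O = O + 2*O²)
L(93) - Q = 93*(1 + 2*93) - 1*6334 = 93*(1 + 186) - 6334 = 93*187 - 6334 = 17391 - 6334 = 11057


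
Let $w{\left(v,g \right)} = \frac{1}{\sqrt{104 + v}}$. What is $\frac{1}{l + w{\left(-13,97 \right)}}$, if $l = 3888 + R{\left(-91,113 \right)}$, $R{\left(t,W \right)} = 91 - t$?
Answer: $\frac{370370}{1507405899} - \frac{\sqrt{91}}{1507405899} \approx 0.00024569$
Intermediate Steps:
$w{\left(v,g \right)} = \frac{1}{\sqrt{104 + v}}$
$l = 4070$ ($l = 3888 + \left(91 - -91\right) = 3888 + \left(91 + 91\right) = 3888 + 182 = 4070$)
$\frac{1}{l + w{\left(-13,97 \right)}} = \frac{1}{4070 + \frac{1}{\sqrt{104 - 13}}} = \frac{1}{4070 + \frac{1}{\sqrt{91}}} = \frac{1}{4070 + \frac{\sqrt{91}}{91}}$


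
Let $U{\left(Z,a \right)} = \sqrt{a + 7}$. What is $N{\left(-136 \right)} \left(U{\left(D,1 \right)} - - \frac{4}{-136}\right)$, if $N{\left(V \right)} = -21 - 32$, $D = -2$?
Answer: $\frac{53}{34} - 106 \sqrt{2} \approx -148.35$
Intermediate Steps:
$U{\left(Z,a \right)} = \sqrt{7 + a}$
$N{\left(V \right)} = -53$ ($N{\left(V \right)} = -21 - 32 = -53$)
$N{\left(-136 \right)} \left(U{\left(D,1 \right)} - - \frac{4}{-136}\right) = - 53 \left(\sqrt{7 + 1} - - \frac{4}{-136}\right) = - 53 \left(\sqrt{8} - \left(-4\right) \left(- \frac{1}{136}\right)\right) = - 53 \left(2 \sqrt{2} - \frac{1}{34}\right) = - 53 \left(- \frac{1}{34} + 2 \sqrt{2}\right) = \frac{53}{34} - 106 \sqrt{2}$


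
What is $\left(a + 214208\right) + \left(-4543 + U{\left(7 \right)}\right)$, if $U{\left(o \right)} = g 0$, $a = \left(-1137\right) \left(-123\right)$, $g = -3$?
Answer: $349516$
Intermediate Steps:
$a = 139851$
$U{\left(o \right)} = 0$ ($U{\left(o \right)} = \left(-3\right) 0 = 0$)
$\left(a + 214208\right) + \left(-4543 + U{\left(7 \right)}\right) = \left(139851 + 214208\right) + \left(-4543 + 0\right) = 354059 - 4543 = 349516$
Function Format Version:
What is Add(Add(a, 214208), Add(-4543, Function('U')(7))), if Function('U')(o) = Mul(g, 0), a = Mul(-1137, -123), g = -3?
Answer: 349516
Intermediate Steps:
a = 139851
Function('U')(o) = 0 (Function('U')(o) = Mul(-3, 0) = 0)
Add(Add(a, 214208), Add(-4543, Function('U')(7))) = Add(Add(139851, 214208), Add(-4543, 0)) = Add(354059, -4543) = 349516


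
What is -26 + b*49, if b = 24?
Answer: 1150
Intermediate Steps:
-26 + b*49 = -26 + 24*49 = -26 + 1176 = 1150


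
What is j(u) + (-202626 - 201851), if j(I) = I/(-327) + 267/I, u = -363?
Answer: -5334642213/13189 ≈ -4.0448e+5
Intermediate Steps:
j(I) = 267/I - I/327 (j(I) = I*(-1/327) + 267/I = -I/327 + 267/I = 267/I - I/327)
j(u) + (-202626 - 201851) = (267/(-363) - 1/327*(-363)) + (-202626 - 201851) = (267*(-1/363) + 121/109) - 404477 = (-89/121 + 121/109) - 404477 = 4940/13189 - 404477 = -5334642213/13189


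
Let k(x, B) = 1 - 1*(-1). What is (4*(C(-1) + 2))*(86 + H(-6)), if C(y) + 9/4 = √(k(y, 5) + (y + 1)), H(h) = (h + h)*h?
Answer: -158 + 632*√2 ≈ 735.78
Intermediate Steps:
k(x, B) = 2 (k(x, B) = 1 + 1 = 2)
H(h) = 2*h² (H(h) = (2*h)*h = 2*h²)
C(y) = -9/4 + √(3 + y) (C(y) = -9/4 + √(2 + (y + 1)) = -9/4 + √(2 + (1 + y)) = -9/4 + √(3 + y))
(4*(C(-1) + 2))*(86 + H(-6)) = (4*((-9/4 + √(3 - 1)) + 2))*(86 + 2*(-6)²) = (4*((-9/4 + √2) + 2))*(86 + 2*36) = (4*(-¼ + √2))*(86 + 72) = (-1 + 4*√2)*158 = -158 + 632*√2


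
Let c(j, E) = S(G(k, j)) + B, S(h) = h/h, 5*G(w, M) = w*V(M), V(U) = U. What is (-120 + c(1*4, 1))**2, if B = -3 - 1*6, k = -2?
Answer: 16384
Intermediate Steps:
G(w, M) = M*w/5 (G(w, M) = (w*M)/5 = (M*w)/5 = M*w/5)
S(h) = 1
B = -9 (B = -3 - 6 = -9)
c(j, E) = -8 (c(j, E) = 1 - 9 = -8)
(-120 + c(1*4, 1))**2 = (-120 - 8)**2 = (-128)**2 = 16384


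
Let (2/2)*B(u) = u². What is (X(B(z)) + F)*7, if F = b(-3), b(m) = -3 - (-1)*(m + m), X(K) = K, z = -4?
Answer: 49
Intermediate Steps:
B(u) = u²
b(m) = -3 + 2*m (b(m) = -3 - (-1)*2*m = -3 - (-2)*m = -3 + 2*m)
F = -9 (F = -3 + 2*(-3) = -3 - 6 = -9)
(X(B(z)) + F)*7 = ((-4)² - 9)*7 = (16 - 9)*7 = 7*7 = 49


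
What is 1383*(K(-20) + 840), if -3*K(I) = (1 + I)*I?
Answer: 986540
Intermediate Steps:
K(I) = -I*(1 + I)/3 (K(I) = -(1 + I)*I/3 = -I*(1 + I)/3)
1383*(K(-20) + 840) = 1383*(-⅓*(-20)*(1 - 20) + 840) = 1383*(-⅓*(-20)*(-19) + 840) = 1383*(-380/3 + 840) = 1383*(2140/3) = 986540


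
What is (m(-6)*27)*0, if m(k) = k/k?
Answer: 0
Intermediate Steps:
m(k) = 1
(m(-6)*27)*0 = (1*27)*0 = 27*0 = 0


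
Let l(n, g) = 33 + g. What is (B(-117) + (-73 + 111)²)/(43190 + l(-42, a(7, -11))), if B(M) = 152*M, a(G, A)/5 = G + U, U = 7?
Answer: -16340/43293 ≈ -0.37743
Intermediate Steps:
a(G, A) = 35 + 5*G (a(G, A) = 5*(G + 7) = 5*(7 + G) = 35 + 5*G)
(B(-117) + (-73 + 111)²)/(43190 + l(-42, a(7, -11))) = (152*(-117) + (-73 + 111)²)/(43190 + (33 + (35 + 5*7))) = (-17784 + 38²)/(43190 + (33 + (35 + 35))) = (-17784 + 1444)/(43190 + (33 + 70)) = -16340/(43190 + 103) = -16340/43293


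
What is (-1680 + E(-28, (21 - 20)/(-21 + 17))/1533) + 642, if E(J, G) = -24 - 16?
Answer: -1591294/1533 ≈ -1038.0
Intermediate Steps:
E(J, G) = -40
(-1680 + E(-28, (21 - 20)/(-21 + 17))/1533) + 642 = (-1680 - 40/1533) + 642 = -2575480/1533 + 642 = -1591294/1533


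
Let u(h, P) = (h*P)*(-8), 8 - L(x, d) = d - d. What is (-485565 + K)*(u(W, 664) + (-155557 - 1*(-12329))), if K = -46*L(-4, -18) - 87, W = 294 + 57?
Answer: 975801794800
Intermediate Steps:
W = 351
L(x, d) = 8 (L(x, d) = 8 - (d - d) = 8 - 1*0 = 8 + 0 = 8)
u(h, P) = -8*P*h (u(h, P) = (P*h)*(-8) = -8*P*h)
K = -455 (K = -46*8 - 87 = -368 - 87 = -455)
(-485565 + K)*(u(W, 664) + (-155557 - 1*(-12329))) = (-485565 - 455)*(-8*664*351 + (-155557 - 1*(-12329))) = -486020*(-1864512 + (-155557 + 12329)) = -486020*(-1864512 - 143228) = -486020*(-2007740) = 975801794800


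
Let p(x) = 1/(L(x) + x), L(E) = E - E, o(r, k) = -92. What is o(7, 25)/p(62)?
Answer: -5704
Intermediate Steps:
L(E) = 0
p(x) = 1/x (p(x) = 1/(0 + x) = 1/x)
o(7, 25)/p(62) = -92/(1/62) = -92/1/62 = -92*62 = -5704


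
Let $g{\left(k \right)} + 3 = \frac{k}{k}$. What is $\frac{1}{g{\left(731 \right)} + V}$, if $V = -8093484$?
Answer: $- \frac{1}{8093486} \approx -1.2356 \cdot 10^{-7}$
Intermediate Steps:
$g{\left(k \right)} = -2$ ($g{\left(k \right)} = -3 + \frac{k}{k} = -3 + 1 = -2$)
$\frac{1}{g{\left(731 \right)} + V} = \frac{1}{-2 - 8093484} = \frac{1}{-8093486} = - \frac{1}{8093486}$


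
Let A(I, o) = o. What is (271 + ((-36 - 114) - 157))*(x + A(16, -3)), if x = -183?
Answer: 6696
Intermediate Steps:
(271 + ((-36 - 114) - 157))*(x + A(16, -3)) = (271 + ((-36 - 114) - 157))*(-183 - 3) = (271 + (-150 - 157))*(-186) = (271 - 307)*(-186) = -36*(-186) = 6696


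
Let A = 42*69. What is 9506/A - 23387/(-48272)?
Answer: 5373971/1427472 ≈ 3.7647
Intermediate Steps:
A = 2898
9506/A - 23387/(-48272) = 9506/2898 - 23387/(-48272) = 9506*(1/2898) - 23387*(-1/48272) = 679/207 + 3341/6896 = 5373971/1427472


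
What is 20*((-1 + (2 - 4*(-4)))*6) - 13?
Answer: 2027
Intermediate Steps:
20*((-1 + (2 - 4*(-4)))*6) - 13 = 20*((-1 + (2 + 16))*6) - 13 = 20*((-1 + 18)*6) - 13 = 20*(17*6) - 13 = 20*102 - 13 = 2040 - 13 = 2027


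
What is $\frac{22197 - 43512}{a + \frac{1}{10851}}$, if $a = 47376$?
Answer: $- \frac{231289065}{514076977} \approx -0.44991$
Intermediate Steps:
$\frac{22197 - 43512}{a + \frac{1}{10851}} = \frac{22197 - 43512}{47376 + \frac{1}{10851}} = - \frac{21315}{47376 + \frac{1}{10851}} = - \frac{21315}{\frac{514076977}{10851}} = \left(-21315\right) \frac{10851}{514076977} = - \frac{231289065}{514076977}$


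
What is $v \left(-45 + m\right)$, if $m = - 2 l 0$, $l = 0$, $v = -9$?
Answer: $405$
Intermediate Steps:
$m = 0$ ($m = \left(-2\right) 0 \cdot 0 = 0 \cdot 0 = 0$)
$v \left(-45 + m\right) = - 9 \left(-45 + 0\right) = \left(-9\right) \left(-45\right) = 405$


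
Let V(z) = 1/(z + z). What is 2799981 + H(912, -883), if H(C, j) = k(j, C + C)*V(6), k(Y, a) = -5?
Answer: 33599767/12 ≈ 2.8000e+6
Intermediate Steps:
V(z) = 1/(2*z)
H(C, j) = -5/12 (H(C, j) = -5/(2*6) = -5*1/12 = -5/12)
2799981 + H(912, -883) = 2799981 - 5/12 = 33599767/12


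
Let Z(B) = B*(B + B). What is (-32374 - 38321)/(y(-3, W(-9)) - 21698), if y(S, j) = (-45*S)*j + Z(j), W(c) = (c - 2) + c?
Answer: 7855/2622 ≈ 2.9958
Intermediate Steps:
Z(B) = 2*B**2 (Z(B) = B*(2*B) = 2*B**2)
W(c) = -2 + 2*c (W(c) = (-2 + c) + c = -2 + 2*c)
y(S, j) = 2*j**2 - 45*S*j (y(S, j) = (-45*S)*j + 2*j**2 = -45*S*j + 2*j**2 = 2*j**2 - 45*S*j)
(-32374 - 38321)/(y(-3, W(-9)) - 21698) = (-32374 - 38321)/((-2 + 2*(-9))*(-45*(-3) + 2*(-2 + 2*(-9))) - 21698) = -70695/((-2 - 18)*(135 + 2*(-2 - 18)) - 21698) = -70695/(-20*(135 + 2*(-20)) - 21698) = -70695/(-20*(135 - 40) - 21698) = -70695/(-20*95 - 21698) = -70695/(-1900 - 21698) = -70695/(-23598) = -70695*(-1/23598) = 7855/2622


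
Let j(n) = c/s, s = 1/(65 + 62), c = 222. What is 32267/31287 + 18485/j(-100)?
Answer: 165341777/98011742 ≈ 1.6870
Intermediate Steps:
s = 1/127 ≈ 0.0078740
j(n) = 28194 (j(n) = 222/(1/127) = 222*127 = 28194)
32267/31287 + 18485/j(-100) = 32267/31287 + 18485/28194 = 165341777/98011742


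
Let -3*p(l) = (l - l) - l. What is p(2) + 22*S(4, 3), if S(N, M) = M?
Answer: 200/3 ≈ 66.667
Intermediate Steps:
p(l) = l/3 (p(l) = -((l - l) - l)/3 = -(0 - l)/3 = -(-1)*l/3 = l/3)
p(2) + 22*S(4, 3) = (1/3)*2 + 22*3 = 2/3 + 66 = 200/3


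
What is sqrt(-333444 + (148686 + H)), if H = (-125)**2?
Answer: I*sqrt(169133) ≈ 411.26*I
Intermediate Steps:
H = 15625
sqrt(-333444 + (148686 + H)) = sqrt(-333444 + (148686 + 15625)) = sqrt(-333444 + 164311) = sqrt(-169133) = I*sqrt(169133)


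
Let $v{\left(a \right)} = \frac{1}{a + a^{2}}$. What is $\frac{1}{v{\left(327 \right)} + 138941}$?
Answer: $\frac{107256}{14902255897} \approx 7.1973 \cdot 10^{-6}$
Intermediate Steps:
$\frac{1}{v{\left(327 \right)} + 138941} = \frac{1}{\frac{1}{327 \left(1 + 327\right)} + 138941} = \frac{1}{\frac{1}{327 \cdot 328} + 138941} = \frac{1}{\frac{1}{327} \cdot \frac{1}{328} + 138941} = \frac{1}{\frac{1}{107256} + 138941} = \frac{1}{\frac{14902255897}{107256}} = \frac{107256}{14902255897}$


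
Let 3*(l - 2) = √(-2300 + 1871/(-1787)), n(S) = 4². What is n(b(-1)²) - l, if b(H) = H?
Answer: 14 - I*√7348092177/5361 ≈ 14.0 - 15.99*I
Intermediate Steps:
n(S) = 16
l = 2 + I*√7348092177/5361 (l = 2 + √(-2300 + 1871/(-1787))/3 = 2 + √(-2300 + 1871*(-1/1787))/3 = 2 + √(-2300 - 1871/1787)/3 = 2 + √(-4111971/1787)/3 = 2 + (I*√7348092177/1787)/3 = 2 + I*√7348092177/5361 ≈ 2.0 + 15.99*I)
n(b(-1)²) - l = 16 - (2 + I*√7348092177/5361) = 16 + (-2 - I*√7348092177/5361) = 14 - I*√7348092177/5361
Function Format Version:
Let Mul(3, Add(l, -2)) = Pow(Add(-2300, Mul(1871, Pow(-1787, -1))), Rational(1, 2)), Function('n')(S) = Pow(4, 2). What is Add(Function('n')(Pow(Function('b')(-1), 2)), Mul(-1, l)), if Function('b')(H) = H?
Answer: Add(14, Mul(Rational(-1, 5361), I, Pow(7348092177, Rational(1, 2)))) ≈ Add(14.000, Mul(-15.990, I))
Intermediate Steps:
Function('n')(S) = 16
l = Add(2, Mul(Rational(1, 5361), I, Pow(7348092177, Rational(1, 2)))) (l = Add(2, Mul(Rational(1, 3), Pow(Add(-2300, Mul(1871, Pow(-1787, -1))), Rational(1, 2)))) = Add(2, Mul(Rational(1, 3), Pow(Add(-2300, Mul(1871, Rational(-1, 1787))), Rational(1, 2)))) = Add(2, Mul(Rational(1, 3), Pow(Add(-2300, Rational(-1871, 1787)), Rational(1, 2)))) = Add(2, Mul(Rational(1, 3), Pow(Rational(-4111971, 1787), Rational(1, 2)))) = Add(2, Mul(Rational(1, 3), Mul(Rational(1, 1787), I, Pow(7348092177, Rational(1, 2))))) = Add(2, Mul(Rational(1, 5361), I, Pow(7348092177, Rational(1, 2)))) ≈ Add(2.0000, Mul(15.990, I)))
Add(Function('n')(Pow(Function('b')(-1), 2)), Mul(-1, l)) = Add(16, Mul(-1, Add(2, Mul(Rational(1, 5361), I, Pow(7348092177, Rational(1, 2)))))) = Add(16, Add(-2, Mul(Rational(-1, 5361), I, Pow(7348092177, Rational(1, 2))))) = Add(14, Mul(Rational(-1, 5361), I, Pow(7348092177, Rational(1, 2))))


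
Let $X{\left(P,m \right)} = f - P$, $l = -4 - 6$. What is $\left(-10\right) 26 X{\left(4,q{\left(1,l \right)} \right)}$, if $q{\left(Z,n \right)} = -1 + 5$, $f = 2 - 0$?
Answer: $520$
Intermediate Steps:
$l = -10$ ($l = -4 - 6 = -10$)
$f = 2$ ($f = 2 + 0 = 2$)
$q{\left(Z,n \right)} = 4$
$X{\left(P,m \right)} = 2 - P$
$\left(-10\right) 26 X{\left(4,q{\left(1,l \right)} \right)} = \left(-10\right) 26 \left(2 - 4\right) = - 260 \left(2 - 4\right) = \left(-260\right) \left(-2\right) = 520$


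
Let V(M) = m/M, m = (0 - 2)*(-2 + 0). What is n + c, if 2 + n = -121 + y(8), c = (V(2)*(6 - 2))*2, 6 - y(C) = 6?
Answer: -107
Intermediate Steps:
m = 4 (m = -2*(-2) = 4)
y(C) = 0 (y(C) = 6 - 1*6 = 6 - 6 = 0)
V(M) = 4/M
c = 16 (c = ((4/2)*(6 - 2))*2 = ((4*(½))*4)*2 = (2*4)*2 = 8*2 = 16)
n = -123 (n = -2 + (-121 + 0) = -2 - 121 = -123)
n + c = -123 + 16 = -107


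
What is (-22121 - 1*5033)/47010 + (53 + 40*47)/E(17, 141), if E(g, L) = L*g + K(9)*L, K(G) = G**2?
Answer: -15796869/36088010 ≈ -0.43773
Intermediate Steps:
E(g, L) = 81*L + L*g (E(g, L) = L*g + 9**2*L = L*g + 81*L = 81*L + L*g)
(-22121 - 1*5033)/47010 + (53 + 40*47)/E(17, 141) = (-22121 - 1*5033)/47010 + (53 + 40*47)/((141*(81 + 17))) = (-22121 - 5033)*(1/47010) + (53 + 1880)/((141*98)) = -27154*1/47010 + 1933/13818 = -13577/23505 + 1933*(1/13818) = -13577/23505 + 1933/13818 = -15796869/36088010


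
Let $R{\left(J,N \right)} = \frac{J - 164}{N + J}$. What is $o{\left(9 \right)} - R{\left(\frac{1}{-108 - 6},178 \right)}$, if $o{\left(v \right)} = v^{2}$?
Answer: $\frac{1662268}{20291} \approx 81.921$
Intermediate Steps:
$R{\left(J,N \right)} = \frac{-164 + J}{J + N}$
$o{\left(9 \right)} - R{\left(\frac{1}{-108 - 6},178 \right)} = 9^{2} - \frac{-164 + \frac{1}{-108 - 6}}{\frac{1}{-108 - 6} + 178} = 81 - \frac{-164 + \frac{1}{-114}}{\frac{1}{-114} + 178} = 81 - \frac{-164 - \frac{1}{114}}{- \frac{1}{114} + 178} = 81 - \frac{1}{\frac{20291}{114}} \left(- \frac{18697}{114}\right) = 81 - \frac{114}{20291} \left(- \frac{18697}{114}\right) = 81 - - \frac{18697}{20291} = 81 + \frac{18697}{20291} = \frac{1662268}{20291}$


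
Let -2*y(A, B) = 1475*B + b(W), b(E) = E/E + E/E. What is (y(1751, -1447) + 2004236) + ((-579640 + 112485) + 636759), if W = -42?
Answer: 6482003/2 ≈ 3.2410e+6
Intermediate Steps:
b(E) = 2 (b(E) = 1 + 1 = 2)
y(A, B) = -1 - 1475*B/2 (y(A, B) = -(1475*B + 2)/2 = -(2 + 1475*B)/2 = -1 - 1475*B/2)
(y(1751, -1447) + 2004236) + ((-579640 + 112485) + 636759) = ((-1 - 1475/2*(-1447)) + 2004236) + ((-579640 + 112485) + 636759) = ((-1 + 2134325/2) + 2004236) + (-467155 + 636759) = (2134323/2 + 2004236) + 169604 = 6142795/2 + 169604 = 6482003/2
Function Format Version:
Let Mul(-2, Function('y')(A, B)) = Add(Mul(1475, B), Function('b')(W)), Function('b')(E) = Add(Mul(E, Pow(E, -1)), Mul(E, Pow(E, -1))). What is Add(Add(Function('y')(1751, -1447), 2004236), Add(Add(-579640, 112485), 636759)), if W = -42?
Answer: Rational(6482003, 2) ≈ 3.2410e+6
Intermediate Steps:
Function('b')(E) = 2 (Function('b')(E) = Add(1, 1) = 2)
Function('y')(A, B) = Add(-1, Mul(Rational(-1475, 2), B)) (Function('y')(A, B) = Mul(Rational(-1, 2), Add(Mul(1475, B), 2)) = Mul(Rational(-1, 2), Add(2, Mul(1475, B))) = Add(-1, Mul(Rational(-1475, 2), B)))
Add(Add(Function('y')(1751, -1447), 2004236), Add(Add(-579640, 112485), 636759)) = Add(Add(Add(-1, Mul(Rational(-1475, 2), -1447)), 2004236), Add(Add(-579640, 112485), 636759)) = Add(Add(Add(-1, Rational(2134325, 2)), 2004236), Add(-467155, 636759)) = Add(Add(Rational(2134323, 2), 2004236), 169604) = Add(Rational(6142795, 2), 169604) = Rational(6482003, 2)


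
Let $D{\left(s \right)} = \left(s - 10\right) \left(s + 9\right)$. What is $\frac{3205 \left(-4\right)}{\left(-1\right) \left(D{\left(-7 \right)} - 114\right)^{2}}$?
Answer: $\frac{3205}{5476} \approx 0.58528$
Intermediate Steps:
$D{\left(s \right)} = \left(-10 + s\right) \left(9 + s\right)$
$\frac{3205 \left(-4\right)}{\left(-1\right) \left(D{\left(-7 \right)} - 114\right)^{2}} = \frac{3205 \left(-4\right)}{\left(-1\right) \left(\left(-90 + \left(-7\right)^{2} - -7\right) - 114\right)^{2}} = - \frac{12820}{\left(-1\right) \left(\left(-90 + 49 + 7\right) - 114\right)^{2}} = - \frac{12820}{\left(-1\right) \left(-34 - 114\right)^{2}} = - \frac{12820}{\left(-1\right) \left(-148\right)^{2}} = - \frac{12820}{\left(-1\right) 21904} = - \frac{12820}{-21904} = \left(-12820\right) \left(- \frac{1}{21904}\right) = \frac{3205}{5476}$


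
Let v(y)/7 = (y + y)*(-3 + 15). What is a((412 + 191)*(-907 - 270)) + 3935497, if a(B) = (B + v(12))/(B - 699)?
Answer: 186393056095/47362 ≈ 3.9355e+6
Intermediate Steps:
v(y) = 168*y (v(y) = 7*((y + y)*(-3 + 15)) = 7*((2*y)*12) = 7*(24*y) = 168*y)
a(B) = (2016 + B)/(-699 + B) (a(B) = (B + 168*12)/(B - 699) = (B + 2016)/(-699 + B) = (2016 + B)/(-699 + B))
a((412 + 191)*(-907 - 270)) + 3935497 = (2016 + (412 + 191)*(-907 - 270))/(-699 + (412 + 191)*(-907 - 270)) + 3935497 = (2016 + 603*(-1177))/(-699 + 603*(-1177)) + 3935497 = (2016 - 709731)/(-699 - 709731) + 3935497 = -707715/(-710430) + 3935497 = -1/710430*(-707715) + 3935497 = 47181/47362 + 3935497 = 186393056095/47362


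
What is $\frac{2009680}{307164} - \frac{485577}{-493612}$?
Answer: $\frac{285288484447}{37904959092} \approx 7.5264$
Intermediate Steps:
$\frac{2009680}{307164} - \frac{485577}{-493612} = 2009680 \cdot \frac{1}{307164} - - \frac{485577}{493612} = \frac{502420}{76791} + \frac{485577}{493612} = \frac{285288484447}{37904959092}$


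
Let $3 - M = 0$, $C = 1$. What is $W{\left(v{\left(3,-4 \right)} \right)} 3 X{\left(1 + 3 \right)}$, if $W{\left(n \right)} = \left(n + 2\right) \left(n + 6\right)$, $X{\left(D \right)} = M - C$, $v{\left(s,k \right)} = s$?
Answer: $270$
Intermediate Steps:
$M = 3$ ($M = 3 - 0 = 3 + 0 = 3$)
$X{\left(D \right)} = 2$ ($X{\left(D \right)} = 3 - 1 = 2$)
$W{\left(n \right)} = \left(2 + n\right) \left(6 + n\right)$
$W{\left(v{\left(3,-4 \right)} \right)} 3 X{\left(1 + 3 \right)} = \left(12 + 3^{2} + 8 \cdot 3\right) 3 \cdot 2 = \left(12 + 9 + 24\right) 3 \cdot 2 = 45 \cdot 3 \cdot 2 = 135 \cdot 2 = 270$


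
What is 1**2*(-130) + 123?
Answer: -7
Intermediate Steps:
1**2*(-130) + 123 = 1*(-130) + 123 = -130 + 123 = -7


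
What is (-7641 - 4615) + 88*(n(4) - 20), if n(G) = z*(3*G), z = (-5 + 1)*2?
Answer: -22464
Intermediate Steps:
z = -8 (z = -4*2 = -8)
n(G) = -24*G
(-7641 - 4615) + 88*(n(4) - 20) = (-7641 - 4615) + 88*(-24*4 - 20) = -12256 + 88*(-96 - 20) = -12256 + 88*(-116) = -12256 - 10208 = -22464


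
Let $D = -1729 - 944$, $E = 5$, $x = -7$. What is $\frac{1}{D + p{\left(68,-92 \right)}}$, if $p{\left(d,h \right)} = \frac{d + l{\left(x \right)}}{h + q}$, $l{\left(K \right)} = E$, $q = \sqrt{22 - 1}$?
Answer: $- \frac{22574855}{60360544612} + \frac{73 \sqrt{21}}{60360544612} \approx -0.00037399$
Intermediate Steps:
$q = \sqrt{21} \approx 4.5826$
$l{\left(K \right)} = 5$
$D = -2673$
$p{\left(d,h \right)} = \frac{5 + d}{h + \sqrt{21}}$ ($p{\left(d,h \right)} = \frac{d + 5}{h + \sqrt{21}} = \frac{5 + d}{h + \sqrt{21}}$)
$\frac{1}{D + p{\left(68,-92 \right)}} = \frac{1}{-2673 + \frac{5 + 68}{-92 + \sqrt{21}}} = \frac{1}{-2673 + \frac{1}{-92 + \sqrt{21}} \cdot 73} = \frac{1}{-2673 + \frac{73}{-92 + \sqrt{21}}}$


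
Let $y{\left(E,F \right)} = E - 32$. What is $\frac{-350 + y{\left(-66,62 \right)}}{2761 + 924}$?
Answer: $- \frac{448}{3685} \approx -0.12157$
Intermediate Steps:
$y{\left(E,F \right)} = -32 + E$
$\frac{-350 + y{\left(-66,62 \right)}}{2761 + 924} = \frac{-350 - 98}{2761 + 924} = \frac{-350 - 98}{3685} = \left(-448\right) \frac{1}{3685} = - \frac{448}{3685}$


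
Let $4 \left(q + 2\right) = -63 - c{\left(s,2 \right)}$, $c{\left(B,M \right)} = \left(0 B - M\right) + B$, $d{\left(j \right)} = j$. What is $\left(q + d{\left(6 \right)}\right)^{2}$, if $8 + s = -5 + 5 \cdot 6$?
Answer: $\frac{961}{4} \approx 240.25$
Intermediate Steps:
$s = 17$ ($s = -8 + \left(-5 + 5 \cdot 6\right) = -8 + \left(-5 + 30\right) = -8 + 25 = 17$)
$c{\left(B,M \right)} = B - M$ ($c{\left(B,M \right)} = \left(0 - M\right) + B = - M + B = B - M$)
$q = - \frac{43}{2}$ ($q = -2 + \frac{-63 - \left(17 - 2\right)}{4} = -2 + \frac{-63 - 15}{4} = -2 + \frac{1}{4} \left(-78\right) = -2 - \frac{39}{2} = - \frac{43}{2} \approx -21.5$)
$\left(q + d{\left(6 \right)}\right)^{2} = \left(- \frac{43}{2} + 6\right)^{2} = \left(- \frac{31}{2}\right)^{2} = \frac{961}{4}$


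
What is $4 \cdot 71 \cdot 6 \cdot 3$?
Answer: $5112$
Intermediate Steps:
$4 \cdot 71 \cdot 6 \cdot 3 = 4 \cdot 71 \cdot 18 = 4 \cdot 1278 = 5112$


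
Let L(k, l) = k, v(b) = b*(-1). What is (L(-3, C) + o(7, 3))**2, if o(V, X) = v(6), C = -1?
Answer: 81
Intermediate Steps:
v(b) = -b
o(V, X) = -6 (o(V, X) = -1*6 = -6)
(L(-3, C) + o(7, 3))**2 = (-3 - 6)**2 = (-9)**2 = 81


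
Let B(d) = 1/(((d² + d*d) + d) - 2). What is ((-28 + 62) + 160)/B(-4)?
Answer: 5044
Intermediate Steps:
B(d) = 1/(-2 + d + 2*d²) (B(d) = 1/(((d² + d²) + d) - 2) = 1/((2*d² + d) - 2) = 1/((d + 2*d²) - 2) = 1/(-2 + d + 2*d²))
((-28 + 62) + 160)/B(-4) = ((-28 + 62) + 160)/(1/(-2 - 4 + 2*(-4)²)) = (34 + 160)/(1/(-2 - 4 + 2*16)) = 194/(1/(-2 - 4 + 32)) = 194/(1/26) = 194*26 = 5044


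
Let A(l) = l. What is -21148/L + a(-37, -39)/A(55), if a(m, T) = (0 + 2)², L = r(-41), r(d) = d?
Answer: 1163304/2255 ≈ 515.88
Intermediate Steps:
L = -41
a(m, T) = 4 (a(m, T) = 2² = 4)
-21148/L + a(-37, -39)/A(55) = -21148/(-41) + 4/55 = -21148*(-1/41) + 4*(1/55) = 21148/41 + 4/55 = 1163304/2255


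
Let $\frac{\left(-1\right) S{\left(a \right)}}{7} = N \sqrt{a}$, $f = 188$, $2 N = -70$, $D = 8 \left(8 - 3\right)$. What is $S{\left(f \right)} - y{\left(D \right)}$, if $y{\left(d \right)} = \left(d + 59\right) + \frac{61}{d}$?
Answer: $- \frac{4021}{40} + 490 \sqrt{47} \approx 3258.7$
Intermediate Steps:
$D = 40$ ($D = 8 \cdot 5 = 40$)
$N = -35$ ($N = \frac{1}{2} \left(-70\right) = -35$)
$y{\left(d \right)} = 59 + d + \frac{61}{d}$ ($y{\left(d \right)} = \left(59 + d\right) + \frac{61}{d} = 59 + d + \frac{61}{d}$)
$S{\left(a \right)} = 245 \sqrt{a}$ ($S{\left(a \right)} = - 7 \left(- 35 \sqrt{a}\right) = 245 \sqrt{a}$)
$S{\left(f \right)} - y{\left(D \right)} = 245 \sqrt{188} - \left(59 + 40 + \frac{61}{40}\right) = 245 \cdot 2 \sqrt{47} - \left(59 + 40 + 61 \cdot \frac{1}{40}\right) = 490 \sqrt{47} - \left(59 + 40 + \frac{61}{40}\right) = 490 \sqrt{47} - \frac{4021}{40} = - \frac{4021}{40} + 490 \sqrt{47}$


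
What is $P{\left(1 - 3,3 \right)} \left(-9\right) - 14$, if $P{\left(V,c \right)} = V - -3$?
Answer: $-23$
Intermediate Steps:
$P{\left(V,c \right)} = 3 + V$ ($P{\left(V,c \right)} = V + 3 = 3 + V$)
$P{\left(1 - 3,3 \right)} \left(-9\right) - 14 = \left(3 + \left(1 - 3\right)\right) \left(-9\right) - 14 = \left(3 - 2\right) \left(-9\right) - 14 = 1 \left(-9\right) - 14 = -9 - 14 = -23$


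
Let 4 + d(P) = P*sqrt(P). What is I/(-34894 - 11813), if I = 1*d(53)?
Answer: 4/46707 - 53*sqrt(53)/46707 ≈ -0.0081753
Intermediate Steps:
d(P) = -4 + P**(3/2) (d(P) = -4 + P*sqrt(P) = -4 + P**(3/2))
I = -4 + 53*sqrt(53) (I = 1*(-4 + 53**(3/2)) = 1*(-4 + 53*sqrt(53)) = -4 + 53*sqrt(53) ≈ 381.85)
I/(-34894 - 11813) = (-4 + 53*sqrt(53))/(-34894 - 11813) = (-4 + 53*sqrt(53))/(-46707) = (-4 + 53*sqrt(53))*(-1/46707) = 4/46707 - 53*sqrt(53)/46707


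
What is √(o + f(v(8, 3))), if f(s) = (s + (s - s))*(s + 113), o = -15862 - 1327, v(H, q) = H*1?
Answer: I*√16221 ≈ 127.36*I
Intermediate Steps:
v(H, q) = H
o = -17189
f(s) = s*(113 + s) (f(s) = (s + 0)*(113 + s) = s*(113 + s))
√(o + f(v(8, 3))) = √(-17189 + 8*(113 + 8)) = √(-17189 + 8*121) = √(-17189 + 968) = √(-16221) = I*√16221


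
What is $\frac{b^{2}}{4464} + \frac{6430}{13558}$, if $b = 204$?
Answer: $\frac{2058796}{210149} \approx 9.7968$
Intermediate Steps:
$\frac{b^{2}}{4464} + \frac{6430}{13558} = \frac{204^{2}}{4464} + \frac{6430}{13558} = 41616 \cdot \frac{1}{4464} + 6430 \cdot \frac{1}{13558} = \frac{289}{31} + \frac{3215}{6779} = \frac{2058796}{210149}$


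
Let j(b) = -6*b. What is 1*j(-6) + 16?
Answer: 52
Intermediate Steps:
1*j(-6) + 16 = 1*(-6*(-6)) + 16 = 1*36 + 16 = 36 + 16 = 52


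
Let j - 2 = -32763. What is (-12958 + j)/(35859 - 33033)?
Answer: -45719/2826 ≈ -16.178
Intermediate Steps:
j = -32761 (j = 2 - 32763 = -32761)
(-12958 + j)/(35859 - 33033) = (-12958 - 32761)/(35859 - 33033) = -45719/2826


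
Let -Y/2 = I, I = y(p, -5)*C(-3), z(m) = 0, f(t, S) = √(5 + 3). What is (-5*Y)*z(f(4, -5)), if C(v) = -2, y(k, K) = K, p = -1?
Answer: 0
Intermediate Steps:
f(t, S) = 2*√2 (f(t, S) = √8 = 2*√2)
I = 10 (I = -5*(-2) = 10)
Y = -20 (Y = -2*10 = -20)
(-5*Y)*z(f(4, -5)) = -5*(-20)*0 = 100*0 = 0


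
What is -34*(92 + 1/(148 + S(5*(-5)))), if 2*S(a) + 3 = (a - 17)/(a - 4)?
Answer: -26711964/8539 ≈ -3128.2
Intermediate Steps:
S(a) = -3/2 + (-17 + a)/(2*(-4 + a)) (S(a) = -3/2 + ((a - 17)/(a - 4))/2 = -3/2 + ((-17 + a)/(-4 + a))/2 = -3/2 + (-17 + a)/(2*(-4 + a)))
-34*(92 + 1/(148 + S(5*(-5)))) = -34*(92 + 1/(148 + (-5/2 - 5*(-5))/(-4 + 5*(-5)))) = -34*(92 + 1/(148 + (-5/2 - 1*(-25))/(-4 - 25))) = -34*(92 + 1/(148 + (-5/2 + 25)/(-29))) = -34*(92 + 1/(148 - 1/29*45/2)) = -34*(92 + 1/(148 - 45/58)) = -34*(92 + 1/(8539/58)) = -34*(92 + 58/8539) = -34*785646/8539 = -26711964/8539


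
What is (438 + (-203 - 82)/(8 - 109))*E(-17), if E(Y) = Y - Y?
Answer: 0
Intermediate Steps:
E(Y) = 0
(438 + (-203 - 82)/(8 - 109))*E(-17) = (438 + (-203 - 82)/(8 - 109))*0 = (438 - 285/(-101))*0 = (438 - 285*(-1/101))*0 = (438 + 285/101)*0 = (44523/101)*0 = 0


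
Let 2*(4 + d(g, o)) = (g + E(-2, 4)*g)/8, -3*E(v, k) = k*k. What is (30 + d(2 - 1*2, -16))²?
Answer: 676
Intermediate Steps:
E(v, k) = -k²/3 (E(v, k) = -k*k/3 = -k²/3)
d(g, o) = -4 - 13*g/48 (d(g, o) = -4 + ((g + (-⅓*4²)*g)/8)/2 = -4 + ((g + (-⅓*16)*g)*(⅛))/2 = -4 + ((g - 16*g/3)*(⅛))/2 = -4 + (-13*g/3*(⅛))/2 = -4 + (-13*g/24)/2 = -4 - 13*g/48)
(30 + d(2 - 1*2, -16))² = (30 + (-4 - 13*(2 - 1*2)/48))² = (30 + (-4 - 13*(2 - 2)/48))² = (30 + (-4 - 13/48*0))² = (30 + (-4 + 0))² = (30 - 4)² = 26² = 676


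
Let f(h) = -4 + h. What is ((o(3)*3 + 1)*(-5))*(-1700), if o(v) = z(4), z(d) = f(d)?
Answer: 8500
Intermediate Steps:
z(d) = -4 + d
o(v) = 0 (o(v) = -4 + 4 = 0)
((o(3)*3 + 1)*(-5))*(-1700) = ((0*3 + 1)*(-5))*(-1700) = ((0 + 1)*(-5))*(-1700) = (1*(-5))*(-1700) = -5*(-1700) = 8500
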